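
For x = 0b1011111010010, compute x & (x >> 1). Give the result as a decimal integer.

960

x = 1011111010010 = 6098
x>>1 = 0101111101001
AND  = 0001111000000 = 960
(x & (x >> 1) has a 1 wherever x has two consecutive 1 bits.)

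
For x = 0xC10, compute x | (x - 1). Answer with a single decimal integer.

3103

x = 110000010000 = 3088
x - 1 = 110000001111
OR    = 110000011111 = 3103
(x | (x - 1) sets all bits below the lowest set bit.)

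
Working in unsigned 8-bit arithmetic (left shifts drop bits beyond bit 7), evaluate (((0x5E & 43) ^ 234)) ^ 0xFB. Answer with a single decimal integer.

0x5E = 01011110
43 = 00101011
→ & → 00001010 = 10
234 = 11101010
→ ^ → 11100000 = 224
0xFB = 11111011
→ ^ → 00011011 = 27

27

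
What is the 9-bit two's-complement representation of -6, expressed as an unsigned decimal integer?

506

6 in 9 bits: 000000110
Invert: 111111001
Add 1:  111111010 = 506
(Check: 2^9 - 6 = 512 - 6 = 506.)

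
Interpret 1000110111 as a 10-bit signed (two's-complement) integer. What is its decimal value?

-457

pattern = 1000110111 (MSB is 1 ⇒ negative)
Invert: 0111001000, add 1 → 0111001001 = 457, so the value is -457.
(Equivalently: 567 - 2^10 = 567 - 1024 = -457.)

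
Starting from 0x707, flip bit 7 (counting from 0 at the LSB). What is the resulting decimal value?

1927

x = 11100000111
bit 7 is currently 0; toggle it via x ^ (1 << 7) = x ^ 128
→ 11110000111 = 1927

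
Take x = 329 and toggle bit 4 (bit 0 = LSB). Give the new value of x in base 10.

x = 0101001001
bit 4 is currently 0; toggle it via x ^ (1 << 4) = x ^ 16
→ 0101011001 = 345

345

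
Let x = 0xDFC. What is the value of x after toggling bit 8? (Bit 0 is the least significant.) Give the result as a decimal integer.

x = 110111111100
bit 8 is currently 1; toggle it via x ^ (1 << 8) = x ^ 256
→ 110011111100 = 3324

3324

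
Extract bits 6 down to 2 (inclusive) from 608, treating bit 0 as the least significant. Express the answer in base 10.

24

v = 1001100000
Shift right by 2: 10011000
Mask low 5 bits: 11000 = 24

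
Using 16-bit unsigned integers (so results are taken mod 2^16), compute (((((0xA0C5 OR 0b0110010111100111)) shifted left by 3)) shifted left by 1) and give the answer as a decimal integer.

0xA0C5 = 1010000011000101
0b0110010111100111 = 0110010111100111
→ OR → 1110010111100111 = 58855
→ shifted left by 3 (mod 2^16) → 0010111100111000 = 12088
→ shifted left by 1 (mod 2^16) → 0101111001110000 = 24176

24176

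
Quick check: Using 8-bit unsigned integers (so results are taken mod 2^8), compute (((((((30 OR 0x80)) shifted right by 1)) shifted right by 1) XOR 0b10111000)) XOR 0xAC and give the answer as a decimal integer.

51

30 = 00011110
0x80 = 10000000
→ OR → 10011110 = 158
→ shifted right by 1 → 01001111 = 79
→ shifted right by 1 → 00100111 = 39
0b10111000 = 10111000
→ XOR → 10011111 = 159
0xAC = 10101100
→ XOR → 00110011 = 51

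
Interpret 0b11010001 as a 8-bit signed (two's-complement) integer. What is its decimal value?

-47

pattern = 11010001 (MSB is 1 ⇒ negative)
Invert: 00101110, add 1 → 00101111 = 47, so the value is -47.
(Equivalently: 209 - 2^8 = 209 - 256 = -47.)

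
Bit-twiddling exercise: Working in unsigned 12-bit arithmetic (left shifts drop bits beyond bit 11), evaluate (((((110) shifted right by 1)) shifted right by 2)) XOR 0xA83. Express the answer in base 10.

110 = 000001101110
→ shifted right by 1 → 000000110111 = 55
→ shifted right by 2 → 000000001101 = 13
0xA83 = 101010000011
→ XOR → 101010001110 = 2702

2702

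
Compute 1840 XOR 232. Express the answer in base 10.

1840 = 11100110000
232 = 00011101000
XOR → 11111011000 = 2008

2008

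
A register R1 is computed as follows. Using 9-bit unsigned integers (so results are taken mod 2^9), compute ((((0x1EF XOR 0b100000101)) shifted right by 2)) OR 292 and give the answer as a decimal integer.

318

0x1EF = 111101111
0b100000101 = 100000101
→ XOR → 011101010 = 234
→ shifted right by 2 → 000111010 = 58
292 = 100100100
→ OR → 100111110 = 318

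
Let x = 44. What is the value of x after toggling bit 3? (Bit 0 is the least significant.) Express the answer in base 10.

x = 000000101100
bit 3 is currently 1; toggle it via x ^ (1 << 3) = x ^ 8
→ 000000100100 = 36

36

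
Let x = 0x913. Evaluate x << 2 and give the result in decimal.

0x913 = 00100100010011
shift left by 2 → 10010001001100 = 9292
(equivalently, 2323 × 2^2 = 2323 × 4)

9292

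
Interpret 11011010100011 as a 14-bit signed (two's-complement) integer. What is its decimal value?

pattern = 11011010100011 (MSB is 1 ⇒ negative)
Invert: 00100101011100, add 1 → 00100101011101 = 2397, so the value is -2397.
(Equivalently: 13987 - 2^14 = 13987 - 16384 = -2397.)

-2397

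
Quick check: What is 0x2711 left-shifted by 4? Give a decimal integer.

0x2711 = 000010011100010001
shift left by 4 → 100111000100010000 = 160016
(equivalently, 10001 × 2^4 = 10001 × 16)

160016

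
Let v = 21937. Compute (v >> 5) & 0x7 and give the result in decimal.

v = 101010110110001
Shift right by 5: 1010101101
Mask low 3 bits: 101 = 5

5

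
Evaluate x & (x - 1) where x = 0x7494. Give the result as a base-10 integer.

29840

x = 111010010010100 = 29844
x - 1 = 111010010010011
AND   = 111010010010000 = 29840
(x & (x - 1) clears the lowest set bit of x.)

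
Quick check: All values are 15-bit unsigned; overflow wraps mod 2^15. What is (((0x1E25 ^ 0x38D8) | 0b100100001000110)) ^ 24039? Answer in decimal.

0x1E25 = 001111000100101
0x38D8 = 011100011011000
→ ^ → 010011011111101 = 9981
0b100100001000110 = 100100001000110
→ | → 110111011111111 = 28415
24039 = 101110111100111
→ ^ → 011001100011000 = 13080

13080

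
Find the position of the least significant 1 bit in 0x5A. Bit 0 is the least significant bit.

1

0x5A = 1011010
Trailing zeros: 1, so the lowest set bit is bit 1 (value 2).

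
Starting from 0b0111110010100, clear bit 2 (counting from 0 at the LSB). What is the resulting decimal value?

x = 0111110010100
bit 2 is currently 1; clear it via x & ~(1 << 2) = x & ~4
→ 0111110010000 = 3984

3984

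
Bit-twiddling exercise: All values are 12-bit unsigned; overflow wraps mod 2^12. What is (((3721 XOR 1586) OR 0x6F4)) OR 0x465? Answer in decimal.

3839

3721 = 111010001001
1586 = 011000110010
→ XOR → 100010111011 = 2235
0x6F4 = 011011110100
→ OR → 111011111111 = 3839
0x465 = 010001100101
→ OR → 111011111111 = 3839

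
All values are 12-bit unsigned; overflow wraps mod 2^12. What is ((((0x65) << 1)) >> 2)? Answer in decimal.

50

0x65 = 000001100101
→ << 1 (mod 2^12) → 000011001010 = 202
→ >> 2 → 000000110010 = 50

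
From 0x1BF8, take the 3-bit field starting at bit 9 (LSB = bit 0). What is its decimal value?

v = 01101111111000
Shift right by 9: 01101
Mask low 3 bits: 101 = 5

5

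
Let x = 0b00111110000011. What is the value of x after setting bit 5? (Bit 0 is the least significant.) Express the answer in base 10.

4003

x = 00111110000011
bit 5 is currently 0; set it via x | (1 << 5) = x | 32
→ 00111110100011 = 4003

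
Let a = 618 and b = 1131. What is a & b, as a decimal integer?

618 = 01001101010
1131 = 10001101011
AND → 00001101010 = 106

106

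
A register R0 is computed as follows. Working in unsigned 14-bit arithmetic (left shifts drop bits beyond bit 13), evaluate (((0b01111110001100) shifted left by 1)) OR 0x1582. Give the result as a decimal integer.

16282

0b01111110001100 = 01111110001100
→ shifted left by 1 (mod 2^14) → 11111100011000 = 16152
0x1582 = 01010110000010
→ OR → 11111110011010 = 16282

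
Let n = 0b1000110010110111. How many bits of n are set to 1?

9

n = 1000110010110111
Count the 1s: 1 + 1 + 1 + 1 + 1 + 1 + 1 + 1 + 1 = 9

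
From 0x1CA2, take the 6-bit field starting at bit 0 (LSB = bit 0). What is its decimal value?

v = 01110010100010
Shift right by 0: 01110010100010
Mask low 6 bits: 100010 = 34

34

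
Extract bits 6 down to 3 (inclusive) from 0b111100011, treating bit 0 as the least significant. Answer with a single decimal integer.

v = 111100011
Shift right by 3: 111100
Mask low 4 bits: 1100 = 12

12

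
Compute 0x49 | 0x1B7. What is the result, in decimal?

511

0x49 = 001001001
0x1B7 = 110110111
 OR → 111111111 = 511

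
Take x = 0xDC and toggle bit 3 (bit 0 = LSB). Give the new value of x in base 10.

x = 011011100
bit 3 is currently 1; toggle it via x ^ (1 << 3) = x ^ 8
→ 011010100 = 212

212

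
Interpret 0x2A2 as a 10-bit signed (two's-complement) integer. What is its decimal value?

-350

pattern = 1010100010 (MSB is 1 ⇒ negative)
Invert: 0101011101, add 1 → 0101011110 = 350, so the value is -350.
(Equivalently: 674 - 2^10 = 674 - 1024 = -350.)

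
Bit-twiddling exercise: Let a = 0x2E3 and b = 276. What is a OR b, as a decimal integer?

0x2E3 = 1011100011
276 = 0100010100
 OR → 1111110111 = 1015

1015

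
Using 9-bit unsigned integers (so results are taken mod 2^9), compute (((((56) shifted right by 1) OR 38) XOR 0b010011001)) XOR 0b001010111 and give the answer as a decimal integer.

240

56 = 000111000
→ shifted right by 1 → 000011100 = 28
38 = 000100110
→ OR → 000111110 = 62
0b010011001 = 010011001
→ XOR → 010100111 = 167
0b001010111 = 001010111
→ XOR → 011110000 = 240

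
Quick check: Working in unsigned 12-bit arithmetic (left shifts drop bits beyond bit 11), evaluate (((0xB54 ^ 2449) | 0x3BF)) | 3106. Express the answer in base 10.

4095

0xB54 = 101101010100
2449 = 100110010001
→ ^ → 001011000101 = 709
0x3BF = 001110111111
→ | → 001111111111 = 1023
3106 = 110000100010
→ | → 111111111111 = 4095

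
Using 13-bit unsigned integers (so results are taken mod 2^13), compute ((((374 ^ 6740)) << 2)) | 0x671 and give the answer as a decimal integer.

374 = 0000101110110
6740 = 1101001010100
→ ^ → 1101100100010 = 6946
→ << 2 (mod 2^13) → 0110010001000 = 3208
0x671 = 0011001110001
→ | → 0111011111001 = 3833

3833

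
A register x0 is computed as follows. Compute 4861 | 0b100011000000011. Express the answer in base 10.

4861 = 001001011111101
b = 100011000000011
 OR → 101011011111111 = 22271

22271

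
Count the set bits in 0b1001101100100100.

n = 1001101100100100
Count the 1s: 1 + 1 + 1 + 1 + 1 + 1 + 1 = 7

7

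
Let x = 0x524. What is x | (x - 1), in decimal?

1319

x = 10100100100 = 1316
x - 1 = 10100100011
OR    = 10100100111 = 1319
(x | (x - 1) sets all bits below the lowest set bit.)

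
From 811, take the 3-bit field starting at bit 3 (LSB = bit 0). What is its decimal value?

v = 0001100101011
Shift right by 3: 0001100101
Mask low 3 bits: 101 = 5

5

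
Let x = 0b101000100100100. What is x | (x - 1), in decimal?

20775

x = 101000100100100 = 20772
x - 1 = 101000100100011
OR    = 101000100100111 = 20775
(x | (x - 1) sets all bits below the lowest set bit.)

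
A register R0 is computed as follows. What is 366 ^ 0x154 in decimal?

366 = 101101110
0x154 = 101010100
XOR → 000111010 = 58

58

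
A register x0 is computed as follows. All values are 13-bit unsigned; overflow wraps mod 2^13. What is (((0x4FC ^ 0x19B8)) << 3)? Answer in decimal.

2592

0x4FC = 0010011111100
0x19B8 = 1100110111000
→ ^ → 1110101000100 = 7492
→ << 3 (mod 2^13) → 0101000100000 = 2592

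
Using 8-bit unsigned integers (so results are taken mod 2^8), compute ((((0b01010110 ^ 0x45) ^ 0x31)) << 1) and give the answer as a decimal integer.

68

0b01010110 = 01010110
0x45 = 01000101
→ ^ → 00010011 = 19
0x31 = 00110001
→ ^ → 00100010 = 34
→ << 1 (mod 2^8) → 01000100 = 68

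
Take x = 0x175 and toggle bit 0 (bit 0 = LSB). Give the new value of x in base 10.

372

x = 101110101
bit 0 is currently 1; toggle it via x ^ (1 << 0) = x ^ 1
→ 101110100 = 372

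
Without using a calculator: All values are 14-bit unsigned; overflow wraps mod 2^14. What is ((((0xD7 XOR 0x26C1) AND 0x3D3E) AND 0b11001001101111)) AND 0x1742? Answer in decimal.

2

0xD7 = 00000011010111
0x26C1 = 10011011000001
→ XOR → 10011000010110 = 9750
0x3D3E = 11110100111110
→ AND → 10010000010110 = 9238
0b11001001101111 = 11001001101111
→ AND → 10000000000110 = 8198
0x1742 = 01011101000010
→ AND → 00000000000010 = 2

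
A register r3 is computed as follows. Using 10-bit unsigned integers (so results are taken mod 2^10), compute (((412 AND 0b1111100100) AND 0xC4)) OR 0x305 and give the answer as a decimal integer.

412 = 0110011100
0b1111100100 = 1111100100
→ AND → 0110000100 = 388
0xC4 = 0011000100
→ AND → 0010000100 = 132
0x305 = 1100000101
→ OR → 1110000101 = 901

901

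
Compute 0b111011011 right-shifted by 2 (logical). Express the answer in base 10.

118

x = 111011011
shift right by 2 → 001110110 = 118
(equivalently, floor(475 / 4))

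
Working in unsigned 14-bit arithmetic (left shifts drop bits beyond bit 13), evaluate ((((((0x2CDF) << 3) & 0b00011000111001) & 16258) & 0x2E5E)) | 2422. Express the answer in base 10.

3958

0x2CDF = 10110011011111
→ << 3 (mod 2^14) → 10011011111000 = 9976
0b00011000111001 = 00011000111001
→ & → 00011000111000 = 1592
16258 = 11111110000010
→ & → 00011000000000 = 1536
0x2E5E = 10111001011110
→ & → 00011000000000 = 1536
2422 = 00100101110110
→ | → 00111101110110 = 3958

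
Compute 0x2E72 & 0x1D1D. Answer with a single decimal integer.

0x2E72 = 10111001110010
0x1D1D = 01110100011101
AND → 00110000010000 = 3088

3088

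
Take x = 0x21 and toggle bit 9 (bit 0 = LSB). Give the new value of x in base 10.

545

x = 00000100001
bit 9 is currently 0; toggle it via x ^ (1 << 9) = x ^ 512
→ 01000100001 = 545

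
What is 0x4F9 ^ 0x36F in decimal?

1942

0x4F9 = 10011111001
0x36F = 01101101111
XOR → 11110010110 = 1942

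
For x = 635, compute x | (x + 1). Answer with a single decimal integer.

639

x = 1001111011 = 635
x + 1 = 1001111100
OR    = 1001111111 = 639
(x | (x + 1) sets the lowest cleared bit.)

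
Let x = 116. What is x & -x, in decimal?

4

x = 1110100 = 116
-x (two's complement) = …0001100
AND   = 0000100 = 4
(x & -x isolates the lowest set bit of x.)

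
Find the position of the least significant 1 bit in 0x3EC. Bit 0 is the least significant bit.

2

0x3EC = 1111101100
Trailing zeros: 2, so the lowest set bit is bit 2 (value 4).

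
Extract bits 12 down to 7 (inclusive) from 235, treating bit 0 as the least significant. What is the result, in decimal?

1

v = 000000011101011
Shift right by 7: 00000001
Mask low 6 bits: 000001 = 1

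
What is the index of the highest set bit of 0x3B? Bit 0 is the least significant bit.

0x3B = 111011
The topmost 1 is at position 5 (since 2^5 = 32 ≤ 59 < 64).

5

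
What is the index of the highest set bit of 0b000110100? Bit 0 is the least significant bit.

5

0b000110100 = 110100
The topmost 1 is at position 5 (since 2^5 = 32 ≤ 52 < 64).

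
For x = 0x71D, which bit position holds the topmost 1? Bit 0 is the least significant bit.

10

0x71D = 11100011101
The topmost 1 is at position 10 (since 2^10 = 1024 ≤ 1821 < 2048).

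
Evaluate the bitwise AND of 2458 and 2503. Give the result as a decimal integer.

2458 = 100110011010
2503 = 100111000111
AND → 100110000010 = 2434

2434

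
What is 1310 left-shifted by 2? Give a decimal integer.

1310 = 0010100011110
shift left by 2 → 1010001111000 = 5240
(equivalently, 1310 × 2^2 = 1310 × 4)

5240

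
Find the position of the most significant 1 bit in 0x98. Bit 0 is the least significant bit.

7

0x98 = 10011000
The topmost 1 is at position 7 (since 2^7 = 128 ≤ 152 < 256).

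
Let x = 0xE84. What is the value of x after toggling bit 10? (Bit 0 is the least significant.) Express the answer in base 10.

x = 00111010000100
bit 10 is currently 1; toggle it via x ^ (1 << 10) = x ^ 1024
→ 00101010000100 = 2692

2692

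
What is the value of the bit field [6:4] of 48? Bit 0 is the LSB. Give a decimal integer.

3

v = 00110000
Shift right by 4: 0011
Mask low 3 bits: 011 = 3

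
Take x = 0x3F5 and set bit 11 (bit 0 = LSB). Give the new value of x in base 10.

x = 0001111110101
bit 11 is currently 0; set it via x | (1 << 11) = x | 2048
→ 0101111110101 = 3061

3061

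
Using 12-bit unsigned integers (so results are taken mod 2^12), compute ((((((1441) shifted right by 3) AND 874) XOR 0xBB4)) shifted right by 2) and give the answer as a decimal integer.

1441 = 010110100001
→ shifted right by 3 → 000010110100 = 180
874 = 001101101010
→ AND → 000000100000 = 32
0xBB4 = 101110110100
→ XOR → 101110010100 = 2964
→ shifted right by 2 → 001011100101 = 741

741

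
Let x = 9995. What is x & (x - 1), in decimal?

x = 10011100001011 = 9995
x - 1 = 10011100001010
AND   = 10011100001010 = 9994
(x & (x - 1) clears the lowest set bit of x.)

9994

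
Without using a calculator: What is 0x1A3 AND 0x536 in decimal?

0x1A3 = 00110100011
0x536 = 10100110110
AND → 00100100010 = 290

290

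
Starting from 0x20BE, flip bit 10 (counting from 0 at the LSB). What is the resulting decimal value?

x = 10000010111110
bit 10 is currently 0; toggle it via x ^ (1 << 10) = x ^ 1024
→ 10010010111110 = 9406

9406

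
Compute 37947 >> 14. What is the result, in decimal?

37947 = 1001010000111011
shift right by 14 → 0000000000000010 = 2
(equivalently, floor(37947 / 16384))

2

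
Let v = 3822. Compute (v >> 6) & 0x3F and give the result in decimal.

59

v = 111011101110
Shift right by 6: 111011
Mask low 6 bits: 111011 = 59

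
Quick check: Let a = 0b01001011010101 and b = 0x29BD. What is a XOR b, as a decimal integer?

15208

a = 01001011010101
0x29BD = 10100110111101
XOR → 11101101101000 = 15208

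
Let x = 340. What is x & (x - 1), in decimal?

336

x = 101010100 = 340
x - 1 = 101010011
AND   = 101010000 = 336
(x & (x - 1) clears the lowest set bit of x.)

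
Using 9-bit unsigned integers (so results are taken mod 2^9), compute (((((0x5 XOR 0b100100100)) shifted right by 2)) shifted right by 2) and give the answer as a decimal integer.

0x5 = 000000101
0b100100100 = 100100100
→ XOR → 100100001 = 289
→ shifted right by 2 → 001001000 = 72
→ shifted right by 2 → 000010010 = 18

18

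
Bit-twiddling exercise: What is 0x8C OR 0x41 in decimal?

0x8C = 10001100
0x41 = 01000001
 OR → 11001101 = 205

205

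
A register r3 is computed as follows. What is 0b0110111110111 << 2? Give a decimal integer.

x = 00110111110111
shift left by 2 → 11011111011100 = 14300
(equivalently, 3575 × 2^2 = 3575 × 4)

14300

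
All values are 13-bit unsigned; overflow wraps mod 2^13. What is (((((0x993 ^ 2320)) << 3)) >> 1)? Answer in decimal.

0x993 = 0100110010011
2320 = 0100100010000
→ ^ → 0000010000011 = 131
→ << 3 (mod 2^13) → 0010000011000 = 1048
→ >> 1 → 0001000001100 = 524

524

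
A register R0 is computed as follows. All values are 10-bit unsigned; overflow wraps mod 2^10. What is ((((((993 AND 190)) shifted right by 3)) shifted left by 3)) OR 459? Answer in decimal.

993 = 1111100001
190 = 0010111110
→ AND → 0010100000 = 160
→ shifted right by 3 → 0000010100 = 20
→ shifted left by 3 (mod 2^10) → 0010100000 = 160
459 = 0111001011
→ OR → 0111101011 = 491

491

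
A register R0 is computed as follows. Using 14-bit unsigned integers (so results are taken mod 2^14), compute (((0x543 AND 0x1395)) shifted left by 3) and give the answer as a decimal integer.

0x543 = 00010101000011
0x1395 = 01001110010101
→ AND → 00000100000001 = 257
→ shifted left by 3 (mod 2^14) → 00100000001000 = 2056

2056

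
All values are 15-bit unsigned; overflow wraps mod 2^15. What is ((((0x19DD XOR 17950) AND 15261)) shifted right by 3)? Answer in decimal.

880

0x19DD = 001100111011101
17950 = 100011000011110
→ XOR → 101111111000011 = 24515
15261 = 011101110011101
→ AND → 001101110000001 = 7041
→ shifted right by 3 → 000001101110000 = 880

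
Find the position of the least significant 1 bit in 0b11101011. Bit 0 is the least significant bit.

0b11101011 = 11101011
Trailing zeros: 0, so the lowest set bit is bit 0 (value 1).

0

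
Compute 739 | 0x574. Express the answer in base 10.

739 = 01011100011
0x574 = 10101110100
 OR → 11111110111 = 2039

2039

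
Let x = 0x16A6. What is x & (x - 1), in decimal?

5796

x = 1011010100110 = 5798
x - 1 = 1011010100101
AND   = 1011010100100 = 5796
(x & (x - 1) clears the lowest set bit of x.)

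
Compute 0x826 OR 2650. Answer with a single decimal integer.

2686

0x826 = 100000100110
2650 = 101001011010
 OR → 101001111110 = 2686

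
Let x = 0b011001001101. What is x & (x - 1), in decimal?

1612

x = 11001001101 = 1613
x - 1 = 11001001100
AND   = 11001001100 = 1612
(x & (x - 1) clears the lowest set bit of x.)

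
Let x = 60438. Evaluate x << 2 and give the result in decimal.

241752

60438 = 001110110000010110
shift left by 2 → 111011000001011000 = 241752
(equivalently, 60438 × 2^2 = 60438 × 4)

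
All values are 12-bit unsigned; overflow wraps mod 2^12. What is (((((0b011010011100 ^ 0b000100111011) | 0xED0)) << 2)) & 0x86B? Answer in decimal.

2120

0b011010011100 = 011010011100
0b000100111011 = 000100111011
→ ^ → 011110100111 = 1959
0xED0 = 111011010000
→ | → 111111110111 = 4087
→ << 2 (mod 2^12) → 111111011100 = 4060
0x86B = 100001101011
→ & → 100001001000 = 2120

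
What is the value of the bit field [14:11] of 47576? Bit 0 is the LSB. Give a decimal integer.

7

v = 1011100111011000
Shift right by 11: 10111
Mask low 4 bits: 0111 = 7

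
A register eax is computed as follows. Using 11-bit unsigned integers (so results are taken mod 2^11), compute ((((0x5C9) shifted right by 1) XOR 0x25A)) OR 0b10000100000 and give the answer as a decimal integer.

1214

0x5C9 = 10111001001
→ shifted right by 1 → 01011100100 = 740
0x25A = 01001011010
→ XOR → 00010111110 = 190
0b10000100000 = 10000100000
→ OR → 10010111110 = 1214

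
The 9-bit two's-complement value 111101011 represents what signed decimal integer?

-21

pattern = 111101011 (MSB is 1 ⇒ negative)
Invert: 000010100, add 1 → 000010101 = 21, so the value is -21.
(Equivalently: 491 - 2^9 = 491 - 512 = -21.)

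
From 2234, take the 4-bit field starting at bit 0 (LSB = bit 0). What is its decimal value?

10

v = 0100010111010
Shift right by 0: 0100010111010
Mask low 4 bits: 1010 = 10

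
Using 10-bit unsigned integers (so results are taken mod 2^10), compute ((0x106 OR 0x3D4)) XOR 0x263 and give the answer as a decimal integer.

437

0x106 = 0100000110
0x3D4 = 1111010100
→ OR → 1111010110 = 982
0x263 = 1001100011
→ XOR → 0110110101 = 437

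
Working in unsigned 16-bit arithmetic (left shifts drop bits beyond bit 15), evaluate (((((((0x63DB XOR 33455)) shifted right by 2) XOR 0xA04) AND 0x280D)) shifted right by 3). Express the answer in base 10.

1025

0x63DB = 0110001111011011
33455 = 1000001010101111
→ XOR → 1110000101110100 = 57716
→ shifted right by 2 → 0011100001011101 = 14429
0xA04 = 0000101000000100
→ XOR → 0011001001011001 = 12889
0x280D = 0010100000001101
→ AND → 0010000000001001 = 8201
→ shifted right by 3 → 0000010000000001 = 1025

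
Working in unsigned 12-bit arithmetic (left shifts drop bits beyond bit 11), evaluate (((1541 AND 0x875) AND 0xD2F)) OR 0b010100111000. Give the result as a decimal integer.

1341

1541 = 011000000101
0x875 = 100001110101
→ AND → 000000000101 = 5
0xD2F = 110100101111
→ AND → 000000000101 = 5
0b010100111000 = 010100111000
→ OR → 010100111101 = 1341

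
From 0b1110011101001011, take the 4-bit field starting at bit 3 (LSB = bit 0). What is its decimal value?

v = 1110011101001011
Shift right by 3: 1110011101001
Mask low 4 bits: 1001 = 9

9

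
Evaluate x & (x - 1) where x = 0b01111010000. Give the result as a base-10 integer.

x = 1111010000 = 976
x - 1 = 1111001111
AND   = 1111000000 = 960
(x & (x - 1) clears the lowest set bit of x.)

960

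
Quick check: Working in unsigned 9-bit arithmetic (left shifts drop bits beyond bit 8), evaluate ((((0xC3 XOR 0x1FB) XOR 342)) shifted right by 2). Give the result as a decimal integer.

0xC3 = 011000011
0x1FB = 111111011
→ XOR → 100111000 = 312
342 = 101010110
→ XOR → 001101110 = 110
→ shifted right by 2 → 000011011 = 27

27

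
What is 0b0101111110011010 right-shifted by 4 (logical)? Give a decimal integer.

x = 101111110011010
shift right by 4 → 000010111111001 = 1529
(equivalently, floor(24474 / 16))

1529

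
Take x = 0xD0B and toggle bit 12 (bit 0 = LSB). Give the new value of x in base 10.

7435

x = 0110100001011
bit 12 is currently 0; toggle it via x ^ (1 << 12) = x ^ 4096
→ 1110100001011 = 7435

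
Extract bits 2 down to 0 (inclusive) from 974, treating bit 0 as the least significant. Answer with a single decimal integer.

6

v = 1111001110
Shift right by 0: 1111001110
Mask low 3 bits: 110 = 6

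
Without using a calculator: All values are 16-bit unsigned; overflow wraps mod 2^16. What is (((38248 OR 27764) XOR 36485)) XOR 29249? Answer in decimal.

440

38248 = 1001010101101000
27764 = 0110110001110100
→ OR → 1111110101111100 = 64892
36485 = 1000111010000101
→ XOR → 0111001111111001 = 29689
29249 = 0111001001000001
→ XOR → 0000000110111000 = 440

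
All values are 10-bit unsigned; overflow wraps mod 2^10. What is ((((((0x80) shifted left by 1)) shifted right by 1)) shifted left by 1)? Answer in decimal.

256

0x80 = 0010000000
→ shifted left by 1 (mod 2^10) → 0100000000 = 256
→ shifted right by 1 → 0010000000 = 128
→ shifted left by 1 (mod 2^10) → 0100000000 = 256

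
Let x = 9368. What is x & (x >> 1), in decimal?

x = 10010010011000 = 9368
x>>1 = 01001001001100
AND  = 00000000001000 = 8
(x & (x >> 1) has a 1 wherever x has two consecutive 1 bits.)

8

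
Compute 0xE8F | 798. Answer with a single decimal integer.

0xE8F = 111010001111
798 = 001100011110
 OR → 111110011111 = 3999

3999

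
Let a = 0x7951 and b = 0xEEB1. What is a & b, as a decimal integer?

26641

0x7951 = 0111100101010001
0xEEB1 = 1110111010110001
AND → 0110100000010001 = 26641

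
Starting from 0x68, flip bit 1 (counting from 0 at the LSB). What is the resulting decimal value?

x = 01101000
bit 1 is currently 0; toggle it via x ^ (1 << 1) = x ^ 2
→ 01101010 = 106

106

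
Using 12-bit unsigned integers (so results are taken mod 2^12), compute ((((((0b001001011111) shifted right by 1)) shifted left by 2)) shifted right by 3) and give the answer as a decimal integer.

151

0b001001011111 = 001001011111
→ shifted right by 1 → 000100101111 = 303
→ shifted left by 2 (mod 2^12) → 010010111100 = 1212
→ shifted right by 3 → 000010010111 = 151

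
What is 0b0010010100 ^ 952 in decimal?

a = 0010010100
952 = 1110111000
XOR → 1100101100 = 812

812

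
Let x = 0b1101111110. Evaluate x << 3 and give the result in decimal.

7152

x = 0001101111110
shift left by 3 → 1101111110000 = 7152
(equivalently, 894 × 2^3 = 894 × 8)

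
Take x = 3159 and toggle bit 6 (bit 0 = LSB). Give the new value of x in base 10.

3095

x = 110001010111
bit 6 is currently 1; toggle it via x ^ (1 << 6) = x ^ 64
→ 110000010111 = 3095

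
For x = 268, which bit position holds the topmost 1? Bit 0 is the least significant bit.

8

268 = 100001100
The topmost 1 is at position 8 (since 2^8 = 256 ≤ 268 < 512).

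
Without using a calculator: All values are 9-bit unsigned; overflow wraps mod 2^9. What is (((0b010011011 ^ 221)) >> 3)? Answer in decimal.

8

0b010011011 = 010011011
221 = 011011101
→ ^ → 001000110 = 70
→ >> 3 → 000001000 = 8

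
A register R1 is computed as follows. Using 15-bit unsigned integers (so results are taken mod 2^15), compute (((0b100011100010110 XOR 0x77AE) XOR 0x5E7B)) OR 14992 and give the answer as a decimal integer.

0b100011100010110 = 100011100010110
0x77AE = 111011110101110
→ XOR → 011000010111000 = 12472
0x5E7B = 101111001111011
→ XOR → 110111011000011 = 28355
14992 = 011101010010000
→ OR → 111111011010011 = 32467

32467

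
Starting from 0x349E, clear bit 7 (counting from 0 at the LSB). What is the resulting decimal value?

13342

x = 11010010011110
bit 7 is currently 1; clear it via x & ~(1 << 7) = x & ~128
→ 11010000011110 = 13342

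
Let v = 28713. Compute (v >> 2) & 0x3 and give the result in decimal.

v = 0111000000101001
Shift right by 2: 01110000001010
Mask low 2 bits: 10 = 2

2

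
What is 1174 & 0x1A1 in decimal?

128

1174 = 10010010110
0x1A1 = 00110100001
AND → 00010000000 = 128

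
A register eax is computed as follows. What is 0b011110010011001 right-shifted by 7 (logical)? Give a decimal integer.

121

x = 11110010011001
shift right by 7 → 00000001111001 = 121
(equivalently, floor(15513 / 128))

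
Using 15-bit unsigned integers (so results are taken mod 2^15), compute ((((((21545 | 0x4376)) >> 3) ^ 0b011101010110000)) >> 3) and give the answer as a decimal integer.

21545 = 101010000101001
0x4376 = 100001101110110
→ | → 101011101111111 = 22399
→ >> 3 → 000101011101111 = 2799
0b011101010110000 = 011101010110000
→ ^ → 011000001011111 = 12383
→ >> 3 → 000011000001011 = 1547

1547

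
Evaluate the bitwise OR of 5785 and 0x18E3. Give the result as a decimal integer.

7931

5785 = 1011010011001
0x18E3 = 1100011100011
 OR → 1111011111011 = 7931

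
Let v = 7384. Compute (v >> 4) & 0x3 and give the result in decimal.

v = 1110011011000
Shift right by 4: 111001101
Mask low 2 bits: 01 = 1

1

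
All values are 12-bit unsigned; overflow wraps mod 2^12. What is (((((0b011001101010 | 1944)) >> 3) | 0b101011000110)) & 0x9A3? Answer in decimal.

2211

0b011001101010 = 011001101010
1944 = 011110011000
→ | → 011111111010 = 2042
→ >> 3 → 000011111111 = 255
0b101011000110 = 101011000110
→ | → 101011111111 = 2815
0x9A3 = 100110100011
→ & → 100010100011 = 2211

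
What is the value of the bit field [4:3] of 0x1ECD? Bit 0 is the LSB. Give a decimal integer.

1

v = 01111011001101
Shift right by 3: 01111011001
Mask low 2 bits: 01 = 1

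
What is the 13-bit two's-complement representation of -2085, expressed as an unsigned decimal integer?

2085 in 13 bits: 0100000100101
Invert: 1011111011010
Add 1:  1011111011011 = 6107
(Check: 2^13 - 2085 = 8192 - 2085 = 6107.)

6107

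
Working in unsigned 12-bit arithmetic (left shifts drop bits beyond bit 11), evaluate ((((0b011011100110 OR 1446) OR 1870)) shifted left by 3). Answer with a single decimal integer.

0b011011100110 = 011011100110
1446 = 010110100110
→ OR → 011111100110 = 2022
1870 = 011101001110
→ OR → 011111101110 = 2030
→ shifted left by 3 (mod 2^12) → 111101110000 = 3952

3952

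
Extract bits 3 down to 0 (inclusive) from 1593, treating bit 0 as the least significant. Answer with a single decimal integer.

9

v = 11000111001
Shift right by 0: 11000111001
Mask low 4 bits: 1001 = 9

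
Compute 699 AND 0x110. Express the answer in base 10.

699 = 1010111011
0x110 = 0100010000
AND → 0000010000 = 16

16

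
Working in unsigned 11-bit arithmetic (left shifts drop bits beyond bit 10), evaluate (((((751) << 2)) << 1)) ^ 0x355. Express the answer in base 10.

1069

751 = 01011101111
→ << 2 (mod 2^11) → 01110111100 = 956
→ << 1 (mod 2^11) → 11101111000 = 1912
0x355 = 01101010101
→ ^ → 10000101101 = 1069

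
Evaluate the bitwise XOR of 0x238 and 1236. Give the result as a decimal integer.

0x238 = 01000111000
1236 = 10011010100
XOR → 11011101100 = 1772

1772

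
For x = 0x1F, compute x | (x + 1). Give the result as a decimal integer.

63

x = 011111 = 31
x + 1 = 100000
OR    = 111111 = 63
(x | (x + 1) sets the lowest cleared bit.)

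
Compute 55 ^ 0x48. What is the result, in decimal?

127

55 = 0110111
0x48 = 1001000
XOR → 1111111 = 127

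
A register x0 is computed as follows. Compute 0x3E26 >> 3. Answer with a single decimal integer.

1988

0x3E26 = 11111000100110
shift right by 3 → 00011111000100 = 1988
(equivalently, floor(15910 / 8))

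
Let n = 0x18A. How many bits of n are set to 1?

0x18A = 110001010
Count the 1s: 1 + 1 + 1 + 1 = 4

4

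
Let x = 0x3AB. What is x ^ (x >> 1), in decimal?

x = 1110101011 = 939
x>>1 = 0111010101
XOR  = 1001111110 = 638
(x ^ (x >> 1) gives the standard binary-reflected Gray code of x.)

638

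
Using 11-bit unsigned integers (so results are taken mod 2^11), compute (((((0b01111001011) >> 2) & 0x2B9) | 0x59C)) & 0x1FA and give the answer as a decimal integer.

440

0b01111001011 = 01111001011
→ >> 2 → 00011110010 = 242
0x2B9 = 01010111001
→ & → 00010110000 = 176
0x59C = 10110011100
→ | → 10110111100 = 1468
0x1FA = 00111111010
→ & → 00110111000 = 440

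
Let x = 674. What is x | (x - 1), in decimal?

675

x = 1010100010 = 674
x - 1 = 1010100001
OR    = 1010100011 = 675
(x | (x - 1) sets all bits below the lowest set bit.)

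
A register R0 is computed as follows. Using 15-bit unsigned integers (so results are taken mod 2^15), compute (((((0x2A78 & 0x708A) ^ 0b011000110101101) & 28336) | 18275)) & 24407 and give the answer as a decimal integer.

18243

0x2A78 = 010101001111000
0x708A = 111000010001010
→ & → 010000000001000 = 8200
0b011000110101101 = 011000110101101
→ ^ → 001000110100101 = 4517
28336 = 110111010110000
→ & → 000000010100000 = 160
18275 = 100011101100011
→ | → 100011111100011 = 18403
24407 = 101111101010111
→ & → 100011101000011 = 18243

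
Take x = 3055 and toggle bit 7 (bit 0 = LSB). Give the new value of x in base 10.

2927

x = 101111101111
bit 7 is currently 1; toggle it via x ^ (1 << 7) = x ^ 128
→ 101101101111 = 2927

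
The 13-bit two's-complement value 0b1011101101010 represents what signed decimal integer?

pattern = 1011101101010 (MSB is 1 ⇒ negative)
Invert: 0100010010101, add 1 → 0100010010110 = 2198, so the value is -2198.
(Equivalently: 5994 - 2^13 = 5994 - 8192 = -2198.)

-2198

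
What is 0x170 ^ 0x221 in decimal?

849

0x170 = 0101110000
0x221 = 1000100001
XOR → 1101010001 = 849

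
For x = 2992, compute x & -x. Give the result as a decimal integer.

x = 101110110000 = 2992
-x (two's complement) = …010001010000
AND   = 000000010000 = 16
(x & -x isolates the lowest set bit of x.)

16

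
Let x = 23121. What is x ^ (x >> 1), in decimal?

x = 101101001010001 = 23121
x>>1 = 010110100101000
XOR  = 111011101111001 = 30585
(x ^ (x >> 1) gives the standard binary-reflected Gray code of x.)

30585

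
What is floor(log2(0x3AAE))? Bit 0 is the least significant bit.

0x3AAE = 11101010101110
The topmost 1 is at position 13 (since 2^13 = 8192 ≤ 15022 < 16384).

13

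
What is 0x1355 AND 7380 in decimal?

0x1355 = 1001101010101
7380 = 1110011010100
AND → 1000001010100 = 4180

4180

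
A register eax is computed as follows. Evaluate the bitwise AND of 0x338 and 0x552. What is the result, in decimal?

272

0x338 = 01100111000
0x552 = 10101010010
AND → 00100010000 = 272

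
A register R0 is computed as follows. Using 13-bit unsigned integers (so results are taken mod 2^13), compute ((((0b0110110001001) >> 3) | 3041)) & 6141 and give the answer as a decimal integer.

0b0110110001001 = 0110110001001
→ >> 3 → 0000110110001 = 433
3041 = 0101111100001
→ | → 0101111110001 = 3057
6141 = 1011111111101
→ & → 0001111110001 = 1009

1009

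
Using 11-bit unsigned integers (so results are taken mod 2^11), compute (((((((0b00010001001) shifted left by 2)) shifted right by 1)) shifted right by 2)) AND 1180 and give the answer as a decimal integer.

4

0b00010001001 = 00010001001
→ shifted left by 2 (mod 2^11) → 01000100100 = 548
→ shifted right by 1 → 00100010010 = 274
→ shifted right by 2 → 00001000100 = 68
1180 = 10010011100
→ AND → 00000000100 = 4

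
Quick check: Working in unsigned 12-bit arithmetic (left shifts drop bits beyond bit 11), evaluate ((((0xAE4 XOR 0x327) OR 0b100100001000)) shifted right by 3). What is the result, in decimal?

0xAE4 = 101011100100
0x327 = 001100100111
→ XOR → 100111000011 = 2499
0b100100001000 = 100100001000
→ OR → 100111001011 = 2507
→ shifted right by 3 → 000100111001 = 313

313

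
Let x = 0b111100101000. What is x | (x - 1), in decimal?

x = 111100101000 = 3880
x - 1 = 111100100111
OR    = 111100101111 = 3887
(x | (x - 1) sets all bits below the lowest set bit.)

3887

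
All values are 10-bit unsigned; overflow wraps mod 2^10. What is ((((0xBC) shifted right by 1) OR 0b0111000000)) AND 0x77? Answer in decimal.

86

0xBC = 0010111100
→ shifted right by 1 → 0001011110 = 94
0b0111000000 = 0111000000
→ OR → 0111011110 = 478
0x77 = 0001110111
→ AND → 0001010110 = 86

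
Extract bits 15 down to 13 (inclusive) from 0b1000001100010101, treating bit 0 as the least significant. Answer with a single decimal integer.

4

v = 1000001100010101
Shift right by 13: 100
Mask low 3 bits: 100 = 4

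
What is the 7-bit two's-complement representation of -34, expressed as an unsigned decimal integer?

94

34 in 7 bits: 0100010
Invert: 1011101
Add 1:  1011110 = 94
(Check: 2^7 - 34 = 128 - 34 = 94.)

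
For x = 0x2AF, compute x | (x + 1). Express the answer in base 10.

703

x = 1010101111 = 687
x + 1 = 1010110000
OR    = 1010111111 = 703
(x | (x + 1) sets the lowest cleared bit.)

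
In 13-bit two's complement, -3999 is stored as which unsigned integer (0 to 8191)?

4193

3999 in 13 bits: 0111110011111
Invert: 1000001100000
Add 1:  1000001100001 = 4193
(Check: 2^13 - 3999 = 8192 - 3999 = 4193.)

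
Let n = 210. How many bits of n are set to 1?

4

210 = 11010010
Count the 1s: 1 + 1 + 1 + 1 = 4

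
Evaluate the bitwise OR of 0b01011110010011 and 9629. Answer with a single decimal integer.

14239

a = 01011110010011
9629 = 10010110011101
 OR → 11011110011111 = 14239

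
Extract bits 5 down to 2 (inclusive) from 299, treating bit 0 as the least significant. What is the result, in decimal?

10

v = 00100101011
Shift right by 2: 001001010
Mask low 4 bits: 1010 = 10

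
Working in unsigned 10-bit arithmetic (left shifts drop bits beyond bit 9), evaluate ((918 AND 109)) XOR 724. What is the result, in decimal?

918 = 1110010110
109 = 0001101101
→ AND → 0000000100 = 4
724 = 1011010100
→ XOR → 1011010000 = 720

720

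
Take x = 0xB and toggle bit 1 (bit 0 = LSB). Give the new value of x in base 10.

9

x = 0000001011
bit 1 is currently 1; toggle it via x ^ (1 << 1) = x ^ 2
→ 0000001001 = 9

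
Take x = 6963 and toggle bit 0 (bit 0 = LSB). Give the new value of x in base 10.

6962

x = 01101100110011
bit 0 is currently 1; toggle it via x ^ (1 << 0) = x ^ 1
→ 01101100110010 = 6962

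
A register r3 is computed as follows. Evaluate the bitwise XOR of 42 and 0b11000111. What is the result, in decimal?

237

42 = 00101010
b = 11000111
XOR → 11101101 = 237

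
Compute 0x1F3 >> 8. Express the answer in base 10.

0x1F3 = 111110011
shift right by 8 → 000000001 = 1
(equivalently, floor(499 / 256))

1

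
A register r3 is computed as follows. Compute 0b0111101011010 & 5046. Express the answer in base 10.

a = 0111101011010
5046 = 1001110110110
AND → 0001100010010 = 786

786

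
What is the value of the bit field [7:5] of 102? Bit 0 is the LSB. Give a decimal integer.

3

v = 001100110
Shift right by 5: 0011
Mask low 3 bits: 011 = 3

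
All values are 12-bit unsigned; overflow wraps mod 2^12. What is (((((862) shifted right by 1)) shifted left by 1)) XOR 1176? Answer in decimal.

1990

862 = 001101011110
→ shifted right by 1 → 000110101111 = 431
→ shifted left by 1 (mod 2^12) → 001101011110 = 862
1176 = 010010011000
→ XOR → 011111000110 = 1990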